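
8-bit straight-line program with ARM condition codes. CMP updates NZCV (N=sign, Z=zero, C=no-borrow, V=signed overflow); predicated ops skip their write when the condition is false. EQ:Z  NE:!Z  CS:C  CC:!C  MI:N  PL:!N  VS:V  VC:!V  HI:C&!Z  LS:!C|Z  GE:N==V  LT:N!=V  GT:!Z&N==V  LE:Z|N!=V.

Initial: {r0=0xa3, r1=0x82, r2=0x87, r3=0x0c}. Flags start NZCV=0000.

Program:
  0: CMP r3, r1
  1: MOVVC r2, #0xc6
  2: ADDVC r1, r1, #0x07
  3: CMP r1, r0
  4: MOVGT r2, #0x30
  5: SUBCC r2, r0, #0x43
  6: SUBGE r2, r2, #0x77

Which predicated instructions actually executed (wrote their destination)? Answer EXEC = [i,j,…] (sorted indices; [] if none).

EXEC = [5]

[0] flags=1001 → (cmp)
[1] flags=1001 VC?F → skip
[2] flags=1001 VC?F → skip
[3] flags=1000 → (cmp)
[4] flags=1000 GT?F → skip
[5] flags=1000 CC?T → r2=0x60
[6] flags=1000 GE?F → skip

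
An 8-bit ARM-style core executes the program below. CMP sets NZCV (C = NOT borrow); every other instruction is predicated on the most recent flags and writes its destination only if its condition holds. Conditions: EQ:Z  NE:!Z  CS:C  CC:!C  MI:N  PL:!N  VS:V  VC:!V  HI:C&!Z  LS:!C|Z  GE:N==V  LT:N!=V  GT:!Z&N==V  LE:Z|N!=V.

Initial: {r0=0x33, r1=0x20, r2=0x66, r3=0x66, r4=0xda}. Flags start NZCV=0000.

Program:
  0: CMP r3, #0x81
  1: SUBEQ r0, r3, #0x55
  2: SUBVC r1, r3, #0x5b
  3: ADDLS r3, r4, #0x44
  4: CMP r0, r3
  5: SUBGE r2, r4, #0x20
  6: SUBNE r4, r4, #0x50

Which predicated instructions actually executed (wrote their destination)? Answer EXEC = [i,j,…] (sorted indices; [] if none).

EXEC = [3,5,6]

[0] flags=1001 → (cmp)
[1] flags=1001 EQ?F → skip
[2] flags=1001 VC?F → skip
[3] flags=1001 LS?T → r3=0x1e
[4] flags=0010 → (cmp)
[5] flags=0010 GE?T → r2=0xba
[6] flags=0010 NE?T → r4=0x8a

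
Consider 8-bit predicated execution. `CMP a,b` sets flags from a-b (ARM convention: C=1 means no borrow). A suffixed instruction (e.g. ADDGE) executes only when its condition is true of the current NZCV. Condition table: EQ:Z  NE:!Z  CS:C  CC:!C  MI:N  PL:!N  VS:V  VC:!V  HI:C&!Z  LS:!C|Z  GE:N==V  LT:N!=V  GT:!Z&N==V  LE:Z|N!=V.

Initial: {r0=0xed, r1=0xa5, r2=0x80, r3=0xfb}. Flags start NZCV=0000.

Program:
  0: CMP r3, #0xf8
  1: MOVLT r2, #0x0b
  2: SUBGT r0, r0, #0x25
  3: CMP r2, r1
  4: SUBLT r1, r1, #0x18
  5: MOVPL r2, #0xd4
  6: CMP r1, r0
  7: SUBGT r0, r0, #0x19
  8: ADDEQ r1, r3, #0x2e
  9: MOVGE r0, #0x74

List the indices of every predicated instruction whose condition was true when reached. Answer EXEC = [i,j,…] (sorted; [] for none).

[0] flags=0010 → (cmp)
[1] flags=0010 LT?F → skip
[2] flags=0010 GT?T → r0=0xc8
[3] flags=1000 → (cmp)
[4] flags=1000 LT?T → r1=0x8d
[5] flags=1000 PL?F → skip
[6] flags=1000 → (cmp)
[7] flags=1000 GT?F → skip
[8] flags=1000 EQ?F → skip
[9] flags=1000 GE?F → skip

EXEC = [2,4]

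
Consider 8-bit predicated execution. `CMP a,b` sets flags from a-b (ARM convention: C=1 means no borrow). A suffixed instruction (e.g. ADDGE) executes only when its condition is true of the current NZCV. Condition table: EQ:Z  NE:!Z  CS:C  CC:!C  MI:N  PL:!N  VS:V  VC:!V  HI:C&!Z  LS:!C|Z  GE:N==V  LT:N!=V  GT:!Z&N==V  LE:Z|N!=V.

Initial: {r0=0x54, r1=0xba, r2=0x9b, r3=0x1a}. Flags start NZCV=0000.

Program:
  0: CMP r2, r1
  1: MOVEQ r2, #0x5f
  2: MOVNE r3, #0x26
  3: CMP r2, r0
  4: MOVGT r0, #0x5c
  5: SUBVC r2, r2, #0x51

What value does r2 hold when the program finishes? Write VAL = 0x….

VAL = 0x9b

[0] flags=1000 → (cmp)
[1] flags=1000 EQ?F → skip
[2] flags=1000 NE?T → r3=0x26
[3] flags=0011 → (cmp)
[4] flags=0011 GT?F → skip
[5] flags=0011 VC?F → skip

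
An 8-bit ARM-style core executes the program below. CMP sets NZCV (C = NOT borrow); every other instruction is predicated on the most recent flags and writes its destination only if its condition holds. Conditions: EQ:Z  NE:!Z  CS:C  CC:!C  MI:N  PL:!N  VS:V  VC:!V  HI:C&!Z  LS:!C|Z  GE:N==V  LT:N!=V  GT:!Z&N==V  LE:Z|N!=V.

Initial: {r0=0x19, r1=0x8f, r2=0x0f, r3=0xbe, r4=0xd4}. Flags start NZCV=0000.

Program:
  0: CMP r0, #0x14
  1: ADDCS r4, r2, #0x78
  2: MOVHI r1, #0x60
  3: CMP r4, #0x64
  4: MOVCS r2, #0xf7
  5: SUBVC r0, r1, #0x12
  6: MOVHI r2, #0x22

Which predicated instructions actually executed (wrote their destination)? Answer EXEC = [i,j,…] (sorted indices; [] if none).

EXEC = [1,2,4,6]

0: ✓ CMP  NZCV=0010
1: ✓ ADDCS  r4←0x87
2: ✓ MOVHI  r1←0x60
3: ✓ CMP  NZCV=0011
4: ✓ MOVCS  r2←0xf7
5: · SUBVC
6: ✓ MOVHI  r2←0x22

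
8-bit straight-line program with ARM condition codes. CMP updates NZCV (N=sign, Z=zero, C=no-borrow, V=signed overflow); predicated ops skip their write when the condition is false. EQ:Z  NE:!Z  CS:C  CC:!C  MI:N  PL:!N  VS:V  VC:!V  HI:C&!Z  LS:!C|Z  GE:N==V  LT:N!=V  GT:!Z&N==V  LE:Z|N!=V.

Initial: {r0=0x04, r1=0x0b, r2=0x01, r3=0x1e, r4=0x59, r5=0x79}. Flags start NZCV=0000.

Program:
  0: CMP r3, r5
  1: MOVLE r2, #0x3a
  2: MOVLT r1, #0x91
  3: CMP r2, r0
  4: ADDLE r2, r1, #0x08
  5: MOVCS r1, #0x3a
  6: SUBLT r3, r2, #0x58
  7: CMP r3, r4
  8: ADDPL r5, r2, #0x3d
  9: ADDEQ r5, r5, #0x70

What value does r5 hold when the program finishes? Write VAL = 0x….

[0] flags=1000 → (cmp)
[1] flags=1000 LE?T → r2=0x3a
[2] flags=1000 LT?T → r1=0x91
[3] flags=0010 → (cmp)
[4] flags=0010 LE?F → skip
[5] flags=0010 CS?T → r1=0x3a
[6] flags=0010 LT?F → skip
[7] flags=1000 → (cmp)
[8] flags=1000 PL?F → skip
[9] flags=1000 EQ?F → skip

VAL = 0x79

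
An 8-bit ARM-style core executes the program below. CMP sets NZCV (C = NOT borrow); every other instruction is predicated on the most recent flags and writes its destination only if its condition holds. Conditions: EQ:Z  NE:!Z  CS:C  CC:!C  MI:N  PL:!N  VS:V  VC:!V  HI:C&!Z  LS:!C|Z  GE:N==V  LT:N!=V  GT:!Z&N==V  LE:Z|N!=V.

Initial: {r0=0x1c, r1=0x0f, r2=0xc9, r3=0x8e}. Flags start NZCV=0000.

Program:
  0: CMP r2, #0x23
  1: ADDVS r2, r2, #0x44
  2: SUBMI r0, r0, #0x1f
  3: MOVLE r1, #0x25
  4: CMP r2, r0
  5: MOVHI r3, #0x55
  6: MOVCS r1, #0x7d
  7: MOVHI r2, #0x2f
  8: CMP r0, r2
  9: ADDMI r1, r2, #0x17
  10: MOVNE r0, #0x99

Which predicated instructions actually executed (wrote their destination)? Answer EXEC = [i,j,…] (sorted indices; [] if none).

EXEC = [2,3,10]

[0] flags=1010 → (cmp)
[1] flags=1010 VS?F → skip
[2] flags=1010 MI?T → r0=0xfd
[3] flags=1010 LE?T → r1=0x25
[4] flags=1000 → (cmp)
[5] flags=1000 HI?F → skip
[6] flags=1000 CS?F → skip
[7] flags=1000 HI?F → skip
[8] flags=0010 → (cmp)
[9] flags=0010 MI?F → skip
[10] flags=0010 NE?T → r0=0x99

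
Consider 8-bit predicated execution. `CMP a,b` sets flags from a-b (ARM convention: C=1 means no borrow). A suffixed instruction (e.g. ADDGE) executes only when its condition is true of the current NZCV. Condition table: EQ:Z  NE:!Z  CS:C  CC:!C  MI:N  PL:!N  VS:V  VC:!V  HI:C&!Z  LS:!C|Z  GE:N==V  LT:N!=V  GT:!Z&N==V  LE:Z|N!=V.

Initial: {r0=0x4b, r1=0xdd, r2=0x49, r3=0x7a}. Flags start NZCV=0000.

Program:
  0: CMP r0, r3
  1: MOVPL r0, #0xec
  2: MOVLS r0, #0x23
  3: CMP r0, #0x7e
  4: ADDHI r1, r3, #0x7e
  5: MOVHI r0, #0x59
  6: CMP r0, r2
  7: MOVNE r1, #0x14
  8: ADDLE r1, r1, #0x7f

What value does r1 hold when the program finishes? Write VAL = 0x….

0: ✓ CMP  NZCV=1000
1: · MOVPL
2: ✓ MOVLS  r0←0x23
3: ✓ CMP  NZCV=1000
4: · ADDHI
5: · MOVHI
6: ✓ CMP  NZCV=1000
7: ✓ MOVNE  r1←0x14
8: ✓ ADDLE  r1←0x93

VAL = 0x93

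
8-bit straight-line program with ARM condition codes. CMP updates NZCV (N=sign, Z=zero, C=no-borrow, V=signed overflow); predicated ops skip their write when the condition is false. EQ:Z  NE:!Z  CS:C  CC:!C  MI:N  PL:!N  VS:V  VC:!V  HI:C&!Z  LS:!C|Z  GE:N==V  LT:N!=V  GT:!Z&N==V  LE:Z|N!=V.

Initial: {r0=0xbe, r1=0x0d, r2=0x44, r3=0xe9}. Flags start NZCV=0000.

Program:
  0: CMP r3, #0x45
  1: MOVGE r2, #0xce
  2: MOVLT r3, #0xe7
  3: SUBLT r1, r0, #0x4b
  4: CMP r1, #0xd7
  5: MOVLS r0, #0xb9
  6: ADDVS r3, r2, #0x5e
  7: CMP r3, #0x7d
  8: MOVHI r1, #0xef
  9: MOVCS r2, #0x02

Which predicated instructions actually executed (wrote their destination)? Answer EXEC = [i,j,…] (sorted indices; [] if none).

EXEC = [2,3,5,6,8,9]

[0] flags=1010 → (cmp)
[1] flags=1010 GE?F → skip
[2] flags=1010 LT?T → r3=0xe7
[3] flags=1010 LT?T → r1=0x73
[4] flags=1001 → (cmp)
[5] flags=1001 LS?T → r0=0xb9
[6] flags=1001 VS?T → r3=0xa2
[7] flags=0011 → (cmp)
[8] flags=0011 HI?T → r1=0xef
[9] flags=0011 CS?T → r2=0x02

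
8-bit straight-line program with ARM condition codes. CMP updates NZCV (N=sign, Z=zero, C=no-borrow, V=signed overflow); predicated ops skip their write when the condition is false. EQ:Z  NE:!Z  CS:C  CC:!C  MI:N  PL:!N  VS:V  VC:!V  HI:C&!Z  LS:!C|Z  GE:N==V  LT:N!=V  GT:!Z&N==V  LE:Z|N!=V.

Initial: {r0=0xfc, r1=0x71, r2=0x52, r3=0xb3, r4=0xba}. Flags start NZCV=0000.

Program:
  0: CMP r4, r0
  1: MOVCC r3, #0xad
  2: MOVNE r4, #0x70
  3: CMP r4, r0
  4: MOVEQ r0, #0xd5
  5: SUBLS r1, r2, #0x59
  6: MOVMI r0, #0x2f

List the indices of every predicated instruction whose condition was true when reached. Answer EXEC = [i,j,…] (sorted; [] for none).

EXEC = [1,2,5]

[0] flags=1000 → (cmp)
[1] flags=1000 CC?T → r3=0xad
[2] flags=1000 NE?T → r4=0x70
[3] flags=0000 → (cmp)
[4] flags=0000 EQ?F → skip
[5] flags=0000 LS?T → r1=0xf9
[6] flags=0000 MI?F → skip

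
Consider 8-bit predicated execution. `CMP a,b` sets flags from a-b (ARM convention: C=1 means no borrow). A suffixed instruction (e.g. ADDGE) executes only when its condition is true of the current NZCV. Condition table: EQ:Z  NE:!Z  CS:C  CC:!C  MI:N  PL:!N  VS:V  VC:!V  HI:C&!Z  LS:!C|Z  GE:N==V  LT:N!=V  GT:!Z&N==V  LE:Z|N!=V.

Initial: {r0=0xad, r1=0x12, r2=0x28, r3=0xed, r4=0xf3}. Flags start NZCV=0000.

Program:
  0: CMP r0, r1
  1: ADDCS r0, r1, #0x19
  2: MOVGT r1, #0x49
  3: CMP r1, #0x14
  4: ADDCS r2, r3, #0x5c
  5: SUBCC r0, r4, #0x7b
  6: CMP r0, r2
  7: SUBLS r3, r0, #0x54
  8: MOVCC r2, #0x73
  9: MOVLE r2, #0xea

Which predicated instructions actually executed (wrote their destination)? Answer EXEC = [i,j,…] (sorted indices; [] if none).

EXEC = [1,5]

[0] flags=1010 → (cmp)
[1] flags=1010 CS?T → r0=0x2b
[2] flags=1010 GT?F → skip
[3] flags=1000 → (cmp)
[4] flags=1000 CS?F → skip
[5] flags=1000 CC?T → r0=0x78
[6] flags=0010 → (cmp)
[7] flags=0010 LS?F → skip
[8] flags=0010 CC?F → skip
[9] flags=0010 LE?F → skip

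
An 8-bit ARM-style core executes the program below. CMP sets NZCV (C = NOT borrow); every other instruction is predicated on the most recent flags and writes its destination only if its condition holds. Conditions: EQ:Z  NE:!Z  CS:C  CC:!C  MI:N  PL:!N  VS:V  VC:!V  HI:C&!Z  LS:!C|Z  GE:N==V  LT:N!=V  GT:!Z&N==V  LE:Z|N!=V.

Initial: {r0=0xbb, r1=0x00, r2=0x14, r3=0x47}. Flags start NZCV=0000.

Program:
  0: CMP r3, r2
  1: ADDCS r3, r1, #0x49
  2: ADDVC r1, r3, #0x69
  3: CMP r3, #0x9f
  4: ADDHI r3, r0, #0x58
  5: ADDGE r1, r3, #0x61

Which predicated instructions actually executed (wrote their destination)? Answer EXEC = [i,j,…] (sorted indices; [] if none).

EXEC = [1,2,5]

0: ✓ CMP  NZCV=0010
1: ✓ ADDCS  r3←0x49
2: ✓ ADDVC  r1←0xb2
3: ✓ CMP  NZCV=1001
4: · ADDHI
5: ✓ ADDGE  r1←0xaa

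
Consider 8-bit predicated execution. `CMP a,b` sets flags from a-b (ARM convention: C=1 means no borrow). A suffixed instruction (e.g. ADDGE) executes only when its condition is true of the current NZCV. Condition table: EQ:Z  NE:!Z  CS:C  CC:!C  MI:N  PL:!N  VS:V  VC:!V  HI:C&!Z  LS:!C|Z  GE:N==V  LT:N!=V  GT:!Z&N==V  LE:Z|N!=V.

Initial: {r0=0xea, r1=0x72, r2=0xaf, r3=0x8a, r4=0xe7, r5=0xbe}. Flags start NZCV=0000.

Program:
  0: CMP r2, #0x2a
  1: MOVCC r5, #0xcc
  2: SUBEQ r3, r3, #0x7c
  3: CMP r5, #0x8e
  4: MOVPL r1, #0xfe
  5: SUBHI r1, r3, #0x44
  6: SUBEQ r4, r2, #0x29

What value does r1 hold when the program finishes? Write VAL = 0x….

0: ✓ CMP  NZCV=1010
1: · MOVCC
2: · SUBEQ
3: ✓ CMP  NZCV=0010
4: ✓ MOVPL  r1←0xfe
5: ✓ SUBHI  r1←0x46
6: · SUBEQ

VAL = 0x46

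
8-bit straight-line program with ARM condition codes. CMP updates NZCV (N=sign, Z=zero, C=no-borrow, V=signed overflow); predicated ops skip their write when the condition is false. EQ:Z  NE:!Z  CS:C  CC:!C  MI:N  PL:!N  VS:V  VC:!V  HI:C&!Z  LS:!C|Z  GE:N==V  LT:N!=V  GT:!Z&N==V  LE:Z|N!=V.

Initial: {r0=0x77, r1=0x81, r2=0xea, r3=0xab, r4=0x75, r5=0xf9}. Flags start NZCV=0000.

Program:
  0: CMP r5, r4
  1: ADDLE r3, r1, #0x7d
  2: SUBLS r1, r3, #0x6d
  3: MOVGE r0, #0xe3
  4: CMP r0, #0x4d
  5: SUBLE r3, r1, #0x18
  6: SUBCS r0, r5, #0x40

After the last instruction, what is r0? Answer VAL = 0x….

[0] flags=1010 → (cmp)
[1] flags=1010 LE?T → r3=0xfe
[2] flags=1010 LS?F → skip
[3] flags=1010 GE?F → skip
[4] flags=0010 → (cmp)
[5] flags=0010 LE?F → skip
[6] flags=0010 CS?T → r0=0xb9

VAL = 0xb9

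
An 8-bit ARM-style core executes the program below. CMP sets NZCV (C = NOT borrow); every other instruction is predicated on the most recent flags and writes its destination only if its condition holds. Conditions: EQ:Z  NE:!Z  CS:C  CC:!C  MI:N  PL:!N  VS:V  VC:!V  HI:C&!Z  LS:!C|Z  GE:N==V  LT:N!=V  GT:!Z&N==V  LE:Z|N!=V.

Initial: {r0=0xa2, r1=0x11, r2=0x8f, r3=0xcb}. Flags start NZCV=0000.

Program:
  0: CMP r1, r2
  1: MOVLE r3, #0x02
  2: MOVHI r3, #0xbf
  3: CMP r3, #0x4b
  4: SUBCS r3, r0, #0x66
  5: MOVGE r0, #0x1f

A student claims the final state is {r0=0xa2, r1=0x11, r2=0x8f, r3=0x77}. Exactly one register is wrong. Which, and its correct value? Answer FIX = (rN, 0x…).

FIX = (r3, 0x3c)

[0] flags=1001 → (cmp)
[1] flags=1001 LE?F → skip
[2] flags=1001 HI?F → skip
[3] flags=1010 → (cmp)
[4] flags=1010 CS?T → r3=0x3c
[5] flags=1010 GE?F → skip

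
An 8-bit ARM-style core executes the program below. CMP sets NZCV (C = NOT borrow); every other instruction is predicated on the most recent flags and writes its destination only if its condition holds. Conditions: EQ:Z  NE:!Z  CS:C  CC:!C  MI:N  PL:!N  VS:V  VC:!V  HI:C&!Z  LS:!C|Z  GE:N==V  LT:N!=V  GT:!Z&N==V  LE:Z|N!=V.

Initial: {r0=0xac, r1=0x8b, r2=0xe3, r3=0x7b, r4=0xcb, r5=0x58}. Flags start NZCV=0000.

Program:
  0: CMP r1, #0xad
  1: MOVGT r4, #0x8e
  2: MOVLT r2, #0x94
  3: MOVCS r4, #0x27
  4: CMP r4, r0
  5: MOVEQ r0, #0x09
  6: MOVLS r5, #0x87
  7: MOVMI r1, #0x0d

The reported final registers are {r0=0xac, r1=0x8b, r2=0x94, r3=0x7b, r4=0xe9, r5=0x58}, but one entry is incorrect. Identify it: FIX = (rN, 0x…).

FIX = (r4, 0xcb)

[0] flags=1000 → (cmp)
[1] flags=1000 GT?F → skip
[2] flags=1000 LT?T → r2=0x94
[3] flags=1000 CS?F → skip
[4] flags=0010 → (cmp)
[5] flags=0010 EQ?F → skip
[6] flags=0010 LS?F → skip
[7] flags=0010 MI?F → skip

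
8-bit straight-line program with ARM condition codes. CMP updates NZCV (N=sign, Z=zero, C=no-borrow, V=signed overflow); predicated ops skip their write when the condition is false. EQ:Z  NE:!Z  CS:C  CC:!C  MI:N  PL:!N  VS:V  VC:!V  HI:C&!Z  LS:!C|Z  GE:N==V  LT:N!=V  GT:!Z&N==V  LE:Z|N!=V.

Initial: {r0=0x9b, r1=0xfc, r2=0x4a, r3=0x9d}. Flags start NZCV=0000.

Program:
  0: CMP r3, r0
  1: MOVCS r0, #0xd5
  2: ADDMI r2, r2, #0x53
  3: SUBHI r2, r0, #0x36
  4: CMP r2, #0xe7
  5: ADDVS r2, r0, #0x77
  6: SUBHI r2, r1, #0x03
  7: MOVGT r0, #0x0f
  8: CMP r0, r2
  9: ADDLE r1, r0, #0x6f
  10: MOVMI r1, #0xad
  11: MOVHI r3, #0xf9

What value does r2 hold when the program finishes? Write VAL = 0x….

VAL = 0x9f

[0] flags=0010 → (cmp)
[1] flags=0010 CS?T → r0=0xd5
[2] flags=0010 MI?F → skip
[3] flags=0010 HI?T → r2=0x9f
[4] flags=1000 → (cmp)
[5] flags=1000 VS?F → skip
[6] flags=1000 HI?F → skip
[7] flags=1000 GT?F → skip
[8] flags=0010 → (cmp)
[9] flags=0010 LE?F → skip
[10] flags=0010 MI?F → skip
[11] flags=0010 HI?T → r3=0xf9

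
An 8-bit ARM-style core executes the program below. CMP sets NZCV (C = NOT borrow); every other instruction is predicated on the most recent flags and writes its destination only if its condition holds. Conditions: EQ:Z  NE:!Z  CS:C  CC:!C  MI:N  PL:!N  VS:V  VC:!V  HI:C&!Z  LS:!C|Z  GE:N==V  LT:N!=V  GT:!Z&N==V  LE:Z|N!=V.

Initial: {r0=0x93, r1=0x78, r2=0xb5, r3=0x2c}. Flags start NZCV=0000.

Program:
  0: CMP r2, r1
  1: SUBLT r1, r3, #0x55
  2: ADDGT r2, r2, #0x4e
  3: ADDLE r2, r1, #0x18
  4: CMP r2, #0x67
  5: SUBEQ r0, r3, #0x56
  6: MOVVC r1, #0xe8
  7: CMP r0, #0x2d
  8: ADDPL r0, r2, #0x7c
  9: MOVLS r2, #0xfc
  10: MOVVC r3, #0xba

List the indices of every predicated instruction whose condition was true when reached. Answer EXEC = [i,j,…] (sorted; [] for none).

EXEC = [1,3,6,8]

[0] flags=0011 → (cmp)
[1] flags=0011 LT?T → r1=0xd7
[2] flags=0011 GT?F → skip
[3] flags=0011 LE?T → r2=0xef
[4] flags=1010 → (cmp)
[5] flags=1010 EQ?F → skip
[6] flags=1010 VC?T → r1=0xe8
[7] flags=0011 → (cmp)
[8] flags=0011 PL?T → r0=0x6b
[9] flags=0011 LS?F → skip
[10] flags=0011 VC?F → skip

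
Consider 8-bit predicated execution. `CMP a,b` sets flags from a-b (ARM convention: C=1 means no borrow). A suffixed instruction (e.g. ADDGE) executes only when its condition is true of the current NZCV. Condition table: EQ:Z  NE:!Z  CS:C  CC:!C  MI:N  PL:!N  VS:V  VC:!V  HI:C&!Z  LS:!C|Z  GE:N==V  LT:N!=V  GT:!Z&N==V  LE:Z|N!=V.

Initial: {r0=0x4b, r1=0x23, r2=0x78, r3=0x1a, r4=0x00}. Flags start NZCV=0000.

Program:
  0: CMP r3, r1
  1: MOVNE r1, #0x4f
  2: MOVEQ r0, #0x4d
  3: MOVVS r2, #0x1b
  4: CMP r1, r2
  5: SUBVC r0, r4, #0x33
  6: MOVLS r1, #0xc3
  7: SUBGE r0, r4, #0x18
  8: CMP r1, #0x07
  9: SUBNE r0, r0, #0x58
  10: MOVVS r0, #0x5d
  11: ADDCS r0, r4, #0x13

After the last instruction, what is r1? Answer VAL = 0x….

VAL = 0xc3

[0] flags=1000 → (cmp)
[1] flags=1000 NE?T → r1=0x4f
[2] flags=1000 EQ?F → skip
[3] flags=1000 VS?F → skip
[4] flags=1000 → (cmp)
[5] flags=1000 VC?T → r0=0xcd
[6] flags=1000 LS?T → r1=0xc3
[7] flags=1000 GE?F → skip
[8] flags=1010 → (cmp)
[9] flags=1010 NE?T → r0=0x75
[10] flags=1010 VS?F → skip
[11] flags=1010 CS?T → r0=0x13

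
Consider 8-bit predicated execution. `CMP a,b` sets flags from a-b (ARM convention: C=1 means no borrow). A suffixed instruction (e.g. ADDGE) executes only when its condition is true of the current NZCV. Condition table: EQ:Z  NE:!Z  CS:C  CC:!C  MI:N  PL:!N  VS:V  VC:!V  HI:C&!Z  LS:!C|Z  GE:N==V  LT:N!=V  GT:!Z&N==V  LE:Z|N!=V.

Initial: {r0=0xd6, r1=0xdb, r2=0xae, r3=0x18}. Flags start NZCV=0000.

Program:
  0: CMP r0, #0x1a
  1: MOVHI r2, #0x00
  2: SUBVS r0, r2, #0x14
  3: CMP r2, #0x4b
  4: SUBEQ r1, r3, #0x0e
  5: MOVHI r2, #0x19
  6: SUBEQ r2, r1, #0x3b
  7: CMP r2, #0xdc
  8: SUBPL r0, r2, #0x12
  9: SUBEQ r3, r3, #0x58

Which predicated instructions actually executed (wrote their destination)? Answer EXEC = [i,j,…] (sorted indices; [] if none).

EXEC = [1,8]

[0] flags=1010 → (cmp)
[1] flags=1010 HI?T → r2=0x00
[2] flags=1010 VS?F → skip
[3] flags=1000 → (cmp)
[4] flags=1000 EQ?F → skip
[5] flags=1000 HI?F → skip
[6] flags=1000 EQ?F → skip
[7] flags=0000 → (cmp)
[8] flags=0000 PL?T → r0=0xee
[9] flags=0000 EQ?F → skip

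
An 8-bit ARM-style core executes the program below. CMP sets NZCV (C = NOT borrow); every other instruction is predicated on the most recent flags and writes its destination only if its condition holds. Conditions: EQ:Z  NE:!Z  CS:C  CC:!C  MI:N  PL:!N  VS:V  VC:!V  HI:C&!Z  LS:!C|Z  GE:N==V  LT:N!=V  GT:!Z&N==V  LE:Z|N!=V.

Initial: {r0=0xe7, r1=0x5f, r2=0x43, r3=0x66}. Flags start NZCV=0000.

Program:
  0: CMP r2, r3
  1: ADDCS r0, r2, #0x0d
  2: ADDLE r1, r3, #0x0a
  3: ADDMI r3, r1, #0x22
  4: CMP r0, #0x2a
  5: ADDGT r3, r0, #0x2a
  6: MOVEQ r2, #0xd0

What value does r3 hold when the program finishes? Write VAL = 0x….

VAL = 0x92

0: ✓ CMP  NZCV=1000
1: · ADDCS
2: ✓ ADDLE  r1←0x70
3: ✓ ADDMI  r3←0x92
4: ✓ CMP  NZCV=1010
5: · ADDGT
6: · MOVEQ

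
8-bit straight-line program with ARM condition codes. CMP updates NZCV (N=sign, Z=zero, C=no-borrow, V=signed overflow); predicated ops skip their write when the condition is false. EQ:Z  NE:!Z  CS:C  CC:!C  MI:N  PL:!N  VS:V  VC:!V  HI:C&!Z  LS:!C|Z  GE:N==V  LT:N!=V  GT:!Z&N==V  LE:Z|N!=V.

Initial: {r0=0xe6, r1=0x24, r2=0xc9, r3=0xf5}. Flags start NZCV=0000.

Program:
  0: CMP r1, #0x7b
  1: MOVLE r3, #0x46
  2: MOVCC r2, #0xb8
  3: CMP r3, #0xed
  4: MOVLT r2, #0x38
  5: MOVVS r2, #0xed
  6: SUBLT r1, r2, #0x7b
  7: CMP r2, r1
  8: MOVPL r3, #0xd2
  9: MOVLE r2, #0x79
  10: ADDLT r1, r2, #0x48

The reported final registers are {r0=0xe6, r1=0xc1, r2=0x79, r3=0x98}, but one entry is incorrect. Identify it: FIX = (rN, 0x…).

0: ✓ CMP  NZCV=1000
1: ✓ MOVLE  r3←0x46
2: ✓ MOVCC  r2←0xb8
3: ✓ CMP  NZCV=0000
4: · MOVLT
5: · MOVVS
6: · SUBLT
7: ✓ CMP  NZCV=1010
8: · MOVPL
9: ✓ MOVLE  r2←0x79
10: ✓ ADDLT  r1←0xc1

FIX = (r3, 0x46)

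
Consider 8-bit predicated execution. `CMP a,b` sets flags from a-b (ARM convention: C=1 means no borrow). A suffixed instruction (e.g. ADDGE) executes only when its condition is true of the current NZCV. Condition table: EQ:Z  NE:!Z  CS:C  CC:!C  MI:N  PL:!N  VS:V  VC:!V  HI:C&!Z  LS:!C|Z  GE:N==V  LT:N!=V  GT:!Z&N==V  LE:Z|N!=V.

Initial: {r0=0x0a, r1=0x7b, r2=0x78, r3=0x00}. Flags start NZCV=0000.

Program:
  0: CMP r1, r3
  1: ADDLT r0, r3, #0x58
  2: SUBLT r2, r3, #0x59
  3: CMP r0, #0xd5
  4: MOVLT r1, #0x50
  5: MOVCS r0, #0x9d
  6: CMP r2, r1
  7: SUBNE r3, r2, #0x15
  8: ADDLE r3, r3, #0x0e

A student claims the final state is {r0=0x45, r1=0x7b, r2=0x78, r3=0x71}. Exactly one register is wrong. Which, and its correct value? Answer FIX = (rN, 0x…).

FIX = (r0, 0x0a)

[0] flags=0010 → (cmp)
[1] flags=0010 LT?F → skip
[2] flags=0010 LT?F → skip
[3] flags=0000 → (cmp)
[4] flags=0000 LT?F → skip
[5] flags=0000 CS?F → skip
[6] flags=1000 → (cmp)
[7] flags=1000 NE?T → r3=0x63
[8] flags=1000 LE?T → r3=0x71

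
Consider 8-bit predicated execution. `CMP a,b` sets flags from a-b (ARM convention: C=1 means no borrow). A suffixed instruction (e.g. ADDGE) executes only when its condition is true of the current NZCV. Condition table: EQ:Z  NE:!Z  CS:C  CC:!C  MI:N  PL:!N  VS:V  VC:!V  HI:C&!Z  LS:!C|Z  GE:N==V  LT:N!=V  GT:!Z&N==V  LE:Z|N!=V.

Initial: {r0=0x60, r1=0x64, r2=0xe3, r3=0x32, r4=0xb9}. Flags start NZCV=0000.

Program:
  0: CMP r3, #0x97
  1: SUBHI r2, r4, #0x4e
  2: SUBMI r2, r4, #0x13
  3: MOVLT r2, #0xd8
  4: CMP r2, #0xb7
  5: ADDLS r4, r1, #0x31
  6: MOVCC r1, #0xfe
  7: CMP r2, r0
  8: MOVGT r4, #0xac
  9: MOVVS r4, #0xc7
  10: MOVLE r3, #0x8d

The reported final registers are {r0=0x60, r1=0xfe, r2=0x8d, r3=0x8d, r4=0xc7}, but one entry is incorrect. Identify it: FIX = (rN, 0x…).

FIX = (r2, 0xa6)

0: ✓ CMP  NZCV=1001
1: · SUBHI
2: ✓ SUBMI  r2←0xa6
3: · MOVLT
4: ✓ CMP  NZCV=1000
5: ✓ ADDLS  r4←0x95
6: ✓ MOVCC  r1←0xfe
7: ✓ CMP  NZCV=0011
8: · MOVGT
9: ✓ MOVVS  r4←0xc7
10: ✓ MOVLE  r3←0x8d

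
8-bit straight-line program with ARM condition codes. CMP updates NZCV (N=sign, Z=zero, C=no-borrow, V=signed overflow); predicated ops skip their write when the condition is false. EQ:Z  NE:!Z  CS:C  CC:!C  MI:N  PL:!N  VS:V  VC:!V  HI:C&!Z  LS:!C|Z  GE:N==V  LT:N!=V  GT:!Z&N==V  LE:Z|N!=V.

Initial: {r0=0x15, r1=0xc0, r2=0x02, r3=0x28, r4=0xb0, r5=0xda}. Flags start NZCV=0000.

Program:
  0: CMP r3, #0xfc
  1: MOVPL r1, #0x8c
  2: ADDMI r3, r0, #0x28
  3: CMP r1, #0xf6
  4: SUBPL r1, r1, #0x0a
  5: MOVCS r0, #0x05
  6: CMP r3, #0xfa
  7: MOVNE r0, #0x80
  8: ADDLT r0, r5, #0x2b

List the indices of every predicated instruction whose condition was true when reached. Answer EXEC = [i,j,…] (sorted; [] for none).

EXEC = [1,7]

[0] flags=0000 → (cmp)
[1] flags=0000 PL?T → r1=0x8c
[2] flags=0000 MI?F → skip
[3] flags=1000 → (cmp)
[4] flags=1000 PL?F → skip
[5] flags=1000 CS?F → skip
[6] flags=0000 → (cmp)
[7] flags=0000 NE?T → r0=0x80
[8] flags=0000 LT?F → skip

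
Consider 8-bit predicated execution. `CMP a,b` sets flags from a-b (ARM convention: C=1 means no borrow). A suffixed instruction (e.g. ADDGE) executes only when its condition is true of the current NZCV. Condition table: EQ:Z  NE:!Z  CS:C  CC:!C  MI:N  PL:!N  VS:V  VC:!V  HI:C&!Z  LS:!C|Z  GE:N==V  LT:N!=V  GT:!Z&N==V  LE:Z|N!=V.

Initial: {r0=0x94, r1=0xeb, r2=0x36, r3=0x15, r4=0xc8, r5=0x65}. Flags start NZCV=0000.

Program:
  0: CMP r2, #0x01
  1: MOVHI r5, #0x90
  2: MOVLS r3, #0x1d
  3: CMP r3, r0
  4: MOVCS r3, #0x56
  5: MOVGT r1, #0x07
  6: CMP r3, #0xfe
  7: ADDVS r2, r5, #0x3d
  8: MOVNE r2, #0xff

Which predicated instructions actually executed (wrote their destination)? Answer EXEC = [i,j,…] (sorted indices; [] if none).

[0] flags=0010 → (cmp)
[1] flags=0010 HI?T → r5=0x90
[2] flags=0010 LS?F → skip
[3] flags=1001 → (cmp)
[4] flags=1001 CS?F → skip
[5] flags=1001 GT?T → r1=0x07
[6] flags=0000 → (cmp)
[7] flags=0000 VS?F → skip
[8] flags=0000 NE?T → r2=0xff

EXEC = [1,5,8]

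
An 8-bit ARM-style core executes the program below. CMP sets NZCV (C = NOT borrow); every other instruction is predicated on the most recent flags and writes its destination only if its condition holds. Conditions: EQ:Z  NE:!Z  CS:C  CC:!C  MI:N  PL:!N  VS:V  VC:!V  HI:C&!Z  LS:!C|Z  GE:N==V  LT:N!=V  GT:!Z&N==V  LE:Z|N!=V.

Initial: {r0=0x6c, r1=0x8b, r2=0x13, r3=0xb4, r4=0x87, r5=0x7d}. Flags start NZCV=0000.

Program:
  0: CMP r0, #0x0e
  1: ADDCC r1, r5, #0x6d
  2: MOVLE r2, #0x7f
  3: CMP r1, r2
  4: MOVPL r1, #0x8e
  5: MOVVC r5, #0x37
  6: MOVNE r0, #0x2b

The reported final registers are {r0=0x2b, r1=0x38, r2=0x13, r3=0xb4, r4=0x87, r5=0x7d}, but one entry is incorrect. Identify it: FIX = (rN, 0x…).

0: ✓ CMP  NZCV=0010
1: · ADDCC
2: · MOVLE
3: ✓ CMP  NZCV=0011
4: ✓ MOVPL  r1←0x8e
5: · MOVVC
6: ✓ MOVNE  r0←0x2b

FIX = (r1, 0x8e)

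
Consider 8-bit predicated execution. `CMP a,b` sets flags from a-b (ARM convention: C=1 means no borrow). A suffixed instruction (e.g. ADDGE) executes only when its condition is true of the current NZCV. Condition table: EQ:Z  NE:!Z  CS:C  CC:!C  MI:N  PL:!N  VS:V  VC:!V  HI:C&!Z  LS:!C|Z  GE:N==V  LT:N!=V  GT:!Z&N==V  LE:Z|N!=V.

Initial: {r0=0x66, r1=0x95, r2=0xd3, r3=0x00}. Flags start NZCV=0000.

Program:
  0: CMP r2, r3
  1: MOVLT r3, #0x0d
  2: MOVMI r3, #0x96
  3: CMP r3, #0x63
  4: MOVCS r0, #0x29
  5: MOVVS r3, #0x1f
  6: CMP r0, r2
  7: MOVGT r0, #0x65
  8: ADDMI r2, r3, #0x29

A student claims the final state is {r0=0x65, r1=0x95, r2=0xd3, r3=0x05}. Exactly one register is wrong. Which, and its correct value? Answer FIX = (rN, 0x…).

FIX = (r3, 0x1f)

0: ✓ CMP  NZCV=1010
1: ✓ MOVLT  r3←0x0d
2: ✓ MOVMI  r3←0x96
3: ✓ CMP  NZCV=0011
4: ✓ MOVCS  r0←0x29
5: ✓ MOVVS  r3←0x1f
6: ✓ CMP  NZCV=0000
7: ✓ MOVGT  r0←0x65
8: · ADDMI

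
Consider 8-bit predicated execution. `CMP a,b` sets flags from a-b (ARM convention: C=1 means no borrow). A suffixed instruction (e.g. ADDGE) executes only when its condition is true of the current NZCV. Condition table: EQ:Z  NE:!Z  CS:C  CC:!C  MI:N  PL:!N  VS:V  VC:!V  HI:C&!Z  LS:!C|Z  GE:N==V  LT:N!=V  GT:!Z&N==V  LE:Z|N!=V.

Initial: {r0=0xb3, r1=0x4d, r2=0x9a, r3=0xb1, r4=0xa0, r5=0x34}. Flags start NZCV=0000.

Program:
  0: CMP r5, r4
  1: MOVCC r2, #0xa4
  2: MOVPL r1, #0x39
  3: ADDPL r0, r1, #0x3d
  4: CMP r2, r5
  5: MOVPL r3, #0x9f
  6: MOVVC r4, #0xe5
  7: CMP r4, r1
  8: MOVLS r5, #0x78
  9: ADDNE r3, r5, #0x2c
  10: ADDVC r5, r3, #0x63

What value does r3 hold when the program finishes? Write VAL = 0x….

VAL = 0x60

0: ✓ CMP  NZCV=1001
1: ✓ MOVCC  r2←0xa4
2: · MOVPL
3: · ADDPL
4: ✓ CMP  NZCV=0011
5: ✓ MOVPL  r3←0x9f
6: · MOVVC
7: ✓ CMP  NZCV=0011
8: · MOVLS
9: ✓ ADDNE  r3←0x60
10: · ADDVC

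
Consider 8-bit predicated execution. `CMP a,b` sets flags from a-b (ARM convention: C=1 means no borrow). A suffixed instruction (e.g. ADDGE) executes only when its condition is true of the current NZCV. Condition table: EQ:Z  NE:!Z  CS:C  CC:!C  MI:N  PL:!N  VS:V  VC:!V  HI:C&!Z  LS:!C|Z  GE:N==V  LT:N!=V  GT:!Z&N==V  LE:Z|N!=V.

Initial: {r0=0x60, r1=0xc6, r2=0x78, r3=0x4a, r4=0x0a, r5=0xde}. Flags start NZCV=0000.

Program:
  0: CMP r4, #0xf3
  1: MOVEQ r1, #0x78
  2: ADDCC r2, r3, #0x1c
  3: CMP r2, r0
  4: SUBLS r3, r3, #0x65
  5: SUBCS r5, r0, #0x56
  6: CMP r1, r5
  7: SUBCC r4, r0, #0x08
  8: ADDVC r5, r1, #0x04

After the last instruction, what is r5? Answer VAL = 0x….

VAL = 0xca

[0] flags=0000 → (cmp)
[1] flags=0000 EQ?F → skip
[2] flags=0000 CC?T → r2=0x66
[3] flags=0010 → (cmp)
[4] flags=0010 LS?F → skip
[5] flags=0010 CS?T → r5=0x0a
[6] flags=1010 → (cmp)
[7] flags=1010 CC?F → skip
[8] flags=1010 VC?T → r5=0xca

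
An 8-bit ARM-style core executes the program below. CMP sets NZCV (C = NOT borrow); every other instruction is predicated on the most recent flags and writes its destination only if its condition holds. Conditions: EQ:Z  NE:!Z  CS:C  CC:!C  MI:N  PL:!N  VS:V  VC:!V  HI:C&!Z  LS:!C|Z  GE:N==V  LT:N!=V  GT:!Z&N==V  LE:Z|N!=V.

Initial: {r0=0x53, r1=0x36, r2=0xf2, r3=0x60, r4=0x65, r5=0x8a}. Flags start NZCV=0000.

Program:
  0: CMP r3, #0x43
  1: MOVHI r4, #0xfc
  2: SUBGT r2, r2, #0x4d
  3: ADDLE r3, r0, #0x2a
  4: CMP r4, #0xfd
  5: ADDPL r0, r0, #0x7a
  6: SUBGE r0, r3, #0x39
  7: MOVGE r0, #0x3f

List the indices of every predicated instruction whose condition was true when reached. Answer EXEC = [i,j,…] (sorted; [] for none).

0: ✓ CMP  NZCV=0010
1: ✓ MOVHI  r4←0xfc
2: ✓ SUBGT  r2←0xa5
3: · ADDLE
4: ✓ CMP  NZCV=1000
5: · ADDPL
6: · SUBGE
7: · MOVGE

EXEC = [1,2]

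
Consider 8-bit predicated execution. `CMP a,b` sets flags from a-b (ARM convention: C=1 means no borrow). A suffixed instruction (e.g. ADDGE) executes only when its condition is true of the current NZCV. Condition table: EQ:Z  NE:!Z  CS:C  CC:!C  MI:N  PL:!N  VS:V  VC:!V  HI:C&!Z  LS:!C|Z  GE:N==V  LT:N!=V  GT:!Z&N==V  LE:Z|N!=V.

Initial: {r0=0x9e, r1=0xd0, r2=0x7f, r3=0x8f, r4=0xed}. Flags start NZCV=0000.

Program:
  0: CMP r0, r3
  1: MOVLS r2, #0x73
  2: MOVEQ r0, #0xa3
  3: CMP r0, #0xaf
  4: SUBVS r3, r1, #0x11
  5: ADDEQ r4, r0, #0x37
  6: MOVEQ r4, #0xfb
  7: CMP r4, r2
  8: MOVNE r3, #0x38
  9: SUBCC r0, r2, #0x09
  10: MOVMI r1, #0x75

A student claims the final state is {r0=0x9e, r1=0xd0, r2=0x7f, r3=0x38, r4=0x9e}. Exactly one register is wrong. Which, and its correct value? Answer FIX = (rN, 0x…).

[0] flags=0010 → (cmp)
[1] flags=0010 LS?F → skip
[2] flags=0010 EQ?F → skip
[3] flags=1000 → (cmp)
[4] flags=1000 VS?F → skip
[5] flags=1000 EQ?F → skip
[6] flags=1000 EQ?F → skip
[7] flags=0011 → (cmp)
[8] flags=0011 NE?T → r3=0x38
[9] flags=0011 CC?F → skip
[10] flags=0011 MI?F → skip

FIX = (r4, 0xed)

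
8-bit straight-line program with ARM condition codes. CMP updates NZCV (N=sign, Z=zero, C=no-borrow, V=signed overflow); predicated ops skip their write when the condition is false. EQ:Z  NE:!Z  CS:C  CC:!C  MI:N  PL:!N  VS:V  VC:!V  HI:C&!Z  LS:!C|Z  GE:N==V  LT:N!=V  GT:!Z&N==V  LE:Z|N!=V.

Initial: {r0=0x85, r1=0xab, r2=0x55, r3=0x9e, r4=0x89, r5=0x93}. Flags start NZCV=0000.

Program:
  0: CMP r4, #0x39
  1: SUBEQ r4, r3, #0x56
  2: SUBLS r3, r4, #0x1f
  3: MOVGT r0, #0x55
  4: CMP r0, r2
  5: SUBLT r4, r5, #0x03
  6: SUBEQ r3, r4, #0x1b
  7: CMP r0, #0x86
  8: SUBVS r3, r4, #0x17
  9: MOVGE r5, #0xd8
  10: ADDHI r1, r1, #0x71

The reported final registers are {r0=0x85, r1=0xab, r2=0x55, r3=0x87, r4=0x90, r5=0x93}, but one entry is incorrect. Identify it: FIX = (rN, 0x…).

FIX = (r3, 0x9e)

0: ✓ CMP  NZCV=0011
1: · SUBEQ
2: · SUBLS
3: · MOVGT
4: ✓ CMP  NZCV=0011
5: ✓ SUBLT  r4←0x90
6: · SUBEQ
7: ✓ CMP  NZCV=1000
8: · SUBVS
9: · MOVGE
10: · ADDHI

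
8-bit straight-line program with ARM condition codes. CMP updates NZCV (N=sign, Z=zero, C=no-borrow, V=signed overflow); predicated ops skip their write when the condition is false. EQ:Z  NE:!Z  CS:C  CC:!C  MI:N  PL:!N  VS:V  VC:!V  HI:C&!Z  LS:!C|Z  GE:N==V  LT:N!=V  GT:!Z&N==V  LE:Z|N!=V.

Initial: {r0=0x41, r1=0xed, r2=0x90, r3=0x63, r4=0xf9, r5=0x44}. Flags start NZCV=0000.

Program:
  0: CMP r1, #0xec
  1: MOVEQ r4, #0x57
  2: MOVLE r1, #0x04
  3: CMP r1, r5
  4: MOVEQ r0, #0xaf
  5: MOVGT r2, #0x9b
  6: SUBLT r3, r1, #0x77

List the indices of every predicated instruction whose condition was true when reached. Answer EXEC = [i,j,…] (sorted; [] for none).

0: ✓ CMP  NZCV=0010
1: · MOVEQ
2: · MOVLE
3: ✓ CMP  NZCV=1010
4: · MOVEQ
5: · MOVGT
6: ✓ SUBLT  r3←0x76

EXEC = [6]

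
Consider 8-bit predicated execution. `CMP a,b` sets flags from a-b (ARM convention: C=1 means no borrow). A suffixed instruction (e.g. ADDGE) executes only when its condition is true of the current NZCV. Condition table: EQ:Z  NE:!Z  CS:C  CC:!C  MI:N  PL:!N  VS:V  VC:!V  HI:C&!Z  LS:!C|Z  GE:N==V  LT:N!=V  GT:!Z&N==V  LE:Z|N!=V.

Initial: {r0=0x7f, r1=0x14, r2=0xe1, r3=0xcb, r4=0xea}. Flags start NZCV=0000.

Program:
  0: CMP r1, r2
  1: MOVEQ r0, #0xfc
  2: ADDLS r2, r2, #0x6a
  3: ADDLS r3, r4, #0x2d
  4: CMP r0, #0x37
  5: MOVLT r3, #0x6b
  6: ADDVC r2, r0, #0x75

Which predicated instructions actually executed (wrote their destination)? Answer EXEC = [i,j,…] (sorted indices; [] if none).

0: ✓ CMP  NZCV=0000
1: · MOVEQ
2: ✓ ADDLS  r2←0x4b
3: ✓ ADDLS  r3←0x17
4: ✓ CMP  NZCV=0010
5: · MOVLT
6: ✓ ADDVC  r2←0xf4

EXEC = [2,3,6]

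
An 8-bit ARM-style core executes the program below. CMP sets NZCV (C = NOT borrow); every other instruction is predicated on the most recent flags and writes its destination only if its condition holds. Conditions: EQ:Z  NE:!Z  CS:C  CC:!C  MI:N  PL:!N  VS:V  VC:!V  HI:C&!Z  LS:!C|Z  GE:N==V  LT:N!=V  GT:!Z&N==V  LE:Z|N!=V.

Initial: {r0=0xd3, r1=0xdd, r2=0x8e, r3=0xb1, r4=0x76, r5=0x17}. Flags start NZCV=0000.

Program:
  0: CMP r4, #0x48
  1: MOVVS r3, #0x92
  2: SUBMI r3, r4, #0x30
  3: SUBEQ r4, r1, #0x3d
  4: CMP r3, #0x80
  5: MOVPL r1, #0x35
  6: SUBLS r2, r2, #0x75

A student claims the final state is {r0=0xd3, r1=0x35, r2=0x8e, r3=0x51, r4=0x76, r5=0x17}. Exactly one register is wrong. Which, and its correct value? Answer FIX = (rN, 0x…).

[0] flags=0010 → (cmp)
[1] flags=0010 VS?F → skip
[2] flags=0010 MI?F → skip
[3] flags=0010 EQ?F → skip
[4] flags=0010 → (cmp)
[5] flags=0010 PL?T → r1=0x35
[6] flags=0010 LS?F → skip

FIX = (r3, 0xb1)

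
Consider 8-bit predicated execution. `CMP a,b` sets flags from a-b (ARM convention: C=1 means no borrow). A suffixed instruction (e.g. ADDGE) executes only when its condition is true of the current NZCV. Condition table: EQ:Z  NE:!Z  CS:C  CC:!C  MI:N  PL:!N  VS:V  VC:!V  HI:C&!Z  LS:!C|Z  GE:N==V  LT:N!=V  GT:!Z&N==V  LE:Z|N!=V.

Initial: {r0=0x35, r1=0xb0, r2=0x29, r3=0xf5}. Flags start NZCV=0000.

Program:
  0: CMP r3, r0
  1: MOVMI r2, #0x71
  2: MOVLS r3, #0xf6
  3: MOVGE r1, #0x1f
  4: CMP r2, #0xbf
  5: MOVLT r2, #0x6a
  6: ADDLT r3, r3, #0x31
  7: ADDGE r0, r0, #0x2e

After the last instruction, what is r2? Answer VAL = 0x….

VAL = 0x71

[0] flags=1010 → (cmp)
[1] flags=1010 MI?T → r2=0x71
[2] flags=1010 LS?F → skip
[3] flags=1010 GE?F → skip
[4] flags=1001 → (cmp)
[5] flags=1001 LT?F → skip
[6] flags=1001 LT?F → skip
[7] flags=1001 GE?T → r0=0x63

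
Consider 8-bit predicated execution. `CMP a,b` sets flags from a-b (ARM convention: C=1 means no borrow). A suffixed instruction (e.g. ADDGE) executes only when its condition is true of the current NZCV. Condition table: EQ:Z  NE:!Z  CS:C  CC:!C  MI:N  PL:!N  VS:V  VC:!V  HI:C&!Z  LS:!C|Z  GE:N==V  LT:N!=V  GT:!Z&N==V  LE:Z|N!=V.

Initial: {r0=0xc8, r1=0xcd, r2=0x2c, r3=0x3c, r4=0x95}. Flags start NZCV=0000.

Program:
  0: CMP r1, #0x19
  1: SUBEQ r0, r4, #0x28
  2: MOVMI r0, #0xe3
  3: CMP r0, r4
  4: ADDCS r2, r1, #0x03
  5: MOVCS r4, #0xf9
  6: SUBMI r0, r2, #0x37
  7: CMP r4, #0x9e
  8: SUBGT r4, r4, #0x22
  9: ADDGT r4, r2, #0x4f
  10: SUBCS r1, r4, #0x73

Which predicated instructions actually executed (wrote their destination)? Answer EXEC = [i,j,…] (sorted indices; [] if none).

[0] flags=1010 → (cmp)
[1] flags=1010 EQ?F → skip
[2] flags=1010 MI?T → r0=0xe3
[3] flags=0010 → (cmp)
[4] flags=0010 CS?T → r2=0xd0
[5] flags=0010 CS?T → r4=0xf9
[6] flags=0010 MI?F → skip
[7] flags=0010 → (cmp)
[8] flags=0010 GT?T → r4=0xd7
[9] flags=0010 GT?T → r4=0x1f
[10] flags=0010 CS?T → r1=0xac

EXEC = [2,4,5,8,9,10]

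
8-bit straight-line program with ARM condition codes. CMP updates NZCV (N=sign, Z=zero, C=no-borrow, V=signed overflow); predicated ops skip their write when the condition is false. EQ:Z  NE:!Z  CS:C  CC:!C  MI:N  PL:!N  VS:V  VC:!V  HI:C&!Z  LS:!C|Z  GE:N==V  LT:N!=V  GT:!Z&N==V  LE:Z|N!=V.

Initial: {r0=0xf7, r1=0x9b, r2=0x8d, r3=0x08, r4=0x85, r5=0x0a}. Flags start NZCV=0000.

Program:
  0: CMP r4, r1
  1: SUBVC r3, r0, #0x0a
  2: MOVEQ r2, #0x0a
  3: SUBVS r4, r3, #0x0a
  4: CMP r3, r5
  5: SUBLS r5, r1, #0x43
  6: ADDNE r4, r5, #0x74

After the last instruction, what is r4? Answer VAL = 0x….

VAL = 0x7e

0: ✓ CMP  NZCV=1000
1: ✓ SUBVC  r3←0xed
2: · MOVEQ
3: · SUBVS
4: ✓ CMP  NZCV=1010
5: · SUBLS
6: ✓ ADDNE  r4←0x7e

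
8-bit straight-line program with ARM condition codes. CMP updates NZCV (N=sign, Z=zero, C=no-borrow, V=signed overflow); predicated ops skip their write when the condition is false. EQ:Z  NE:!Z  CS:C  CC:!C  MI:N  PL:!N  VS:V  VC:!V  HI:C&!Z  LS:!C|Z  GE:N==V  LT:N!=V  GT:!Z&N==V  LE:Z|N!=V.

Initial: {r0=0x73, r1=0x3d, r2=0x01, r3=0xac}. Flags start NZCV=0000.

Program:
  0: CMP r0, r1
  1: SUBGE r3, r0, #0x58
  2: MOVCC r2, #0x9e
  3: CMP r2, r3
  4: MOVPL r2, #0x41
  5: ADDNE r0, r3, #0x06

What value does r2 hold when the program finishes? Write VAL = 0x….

VAL = 0x01

0: ✓ CMP  NZCV=0010
1: ✓ SUBGE  r3←0x1b
2: · MOVCC
3: ✓ CMP  NZCV=1000
4: · MOVPL
5: ✓ ADDNE  r0←0x21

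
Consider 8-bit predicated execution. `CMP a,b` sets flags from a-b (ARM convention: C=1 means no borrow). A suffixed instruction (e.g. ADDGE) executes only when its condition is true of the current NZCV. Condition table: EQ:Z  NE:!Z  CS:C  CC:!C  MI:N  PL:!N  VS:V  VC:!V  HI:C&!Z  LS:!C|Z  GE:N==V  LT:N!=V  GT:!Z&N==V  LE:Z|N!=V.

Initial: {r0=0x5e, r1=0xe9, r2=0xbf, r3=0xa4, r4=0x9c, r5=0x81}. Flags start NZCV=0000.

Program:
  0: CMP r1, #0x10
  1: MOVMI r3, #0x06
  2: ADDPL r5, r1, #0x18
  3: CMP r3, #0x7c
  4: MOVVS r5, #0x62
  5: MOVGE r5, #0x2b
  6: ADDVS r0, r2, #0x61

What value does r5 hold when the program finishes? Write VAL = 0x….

VAL = 0x81

0: ✓ CMP  NZCV=1010
1: ✓ MOVMI  r3←0x06
2: · ADDPL
3: ✓ CMP  NZCV=1000
4: · MOVVS
5: · MOVGE
6: · ADDVS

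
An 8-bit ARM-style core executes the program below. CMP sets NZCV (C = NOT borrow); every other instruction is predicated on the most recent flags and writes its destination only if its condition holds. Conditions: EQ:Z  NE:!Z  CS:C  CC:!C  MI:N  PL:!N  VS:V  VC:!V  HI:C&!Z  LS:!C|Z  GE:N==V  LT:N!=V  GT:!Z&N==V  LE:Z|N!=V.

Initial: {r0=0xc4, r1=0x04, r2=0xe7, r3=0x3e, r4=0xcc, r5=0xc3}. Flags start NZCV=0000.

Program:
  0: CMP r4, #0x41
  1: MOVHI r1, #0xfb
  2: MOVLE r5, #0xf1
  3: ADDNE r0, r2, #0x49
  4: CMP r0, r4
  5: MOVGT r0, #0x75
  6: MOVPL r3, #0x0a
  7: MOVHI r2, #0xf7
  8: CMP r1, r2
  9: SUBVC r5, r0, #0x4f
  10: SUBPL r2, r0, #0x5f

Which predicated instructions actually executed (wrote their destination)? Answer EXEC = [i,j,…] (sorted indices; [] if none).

[0] flags=1010 → (cmp)
[1] flags=1010 HI?T → r1=0xfb
[2] flags=1010 LE?T → r5=0xf1
[3] flags=1010 NE?T → r0=0x30
[4] flags=0000 → (cmp)
[5] flags=0000 GT?T → r0=0x75
[6] flags=0000 PL?T → r3=0x0a
[7] flags=0000 HI?F → skip
[8] flags=0010 → (cmp)
[9] flags=0010 VC?T → r5=0x26
[10] flags=0010 PL?T → r2=0x16

EXEC = [1,2,3,5,6,9,10]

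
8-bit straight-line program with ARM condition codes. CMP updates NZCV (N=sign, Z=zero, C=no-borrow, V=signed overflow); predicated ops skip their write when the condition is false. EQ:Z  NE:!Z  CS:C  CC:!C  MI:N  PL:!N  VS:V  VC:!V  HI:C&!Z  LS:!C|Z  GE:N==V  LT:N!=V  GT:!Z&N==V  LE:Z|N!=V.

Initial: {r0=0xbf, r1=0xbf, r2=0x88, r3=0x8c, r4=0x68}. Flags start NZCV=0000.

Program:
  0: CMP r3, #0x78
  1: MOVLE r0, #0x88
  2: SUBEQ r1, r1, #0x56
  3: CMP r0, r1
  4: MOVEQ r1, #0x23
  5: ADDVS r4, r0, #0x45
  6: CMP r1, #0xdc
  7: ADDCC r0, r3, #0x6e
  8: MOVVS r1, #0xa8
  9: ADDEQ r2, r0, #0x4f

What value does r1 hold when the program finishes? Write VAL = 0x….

VAL = 0xbf

[0] flags=0011 → (cmp)
[1] flags=0011 LE?T → r0=0x88
[2] flags=0011 EQ?F → skip
[3] flags=1000 → (cmp)
[4] flags=1000 EQ?F → skip
[5] flags=1000 VS?F → skip
[6] flags=1000 → (cmp)
[7] flags=1000 CC?T → r0=0xfa
[8] flags=1000 VS?F → skip
[9] flags=1000 EQ?F → skip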